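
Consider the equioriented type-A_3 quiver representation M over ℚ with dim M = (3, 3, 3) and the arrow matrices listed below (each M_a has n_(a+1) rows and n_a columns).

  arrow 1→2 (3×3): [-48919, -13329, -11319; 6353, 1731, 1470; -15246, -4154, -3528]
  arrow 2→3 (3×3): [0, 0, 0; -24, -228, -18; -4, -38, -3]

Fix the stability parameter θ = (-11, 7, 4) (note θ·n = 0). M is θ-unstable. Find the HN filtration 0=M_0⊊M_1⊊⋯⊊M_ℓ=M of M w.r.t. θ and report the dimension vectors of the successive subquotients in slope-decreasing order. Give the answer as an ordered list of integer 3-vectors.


Interval decomposition of M: I[1,1], I[1,2]^2, I[2,3], I[3,3]^2.
HN type (ℓ=4): μ^(1)=7; μ^(2)=11/2; μ^(3)=4; μ^(4)=-11

((0, 2, 0); (0, 1, 1); (0, 0, 2); (3, 0, 0))


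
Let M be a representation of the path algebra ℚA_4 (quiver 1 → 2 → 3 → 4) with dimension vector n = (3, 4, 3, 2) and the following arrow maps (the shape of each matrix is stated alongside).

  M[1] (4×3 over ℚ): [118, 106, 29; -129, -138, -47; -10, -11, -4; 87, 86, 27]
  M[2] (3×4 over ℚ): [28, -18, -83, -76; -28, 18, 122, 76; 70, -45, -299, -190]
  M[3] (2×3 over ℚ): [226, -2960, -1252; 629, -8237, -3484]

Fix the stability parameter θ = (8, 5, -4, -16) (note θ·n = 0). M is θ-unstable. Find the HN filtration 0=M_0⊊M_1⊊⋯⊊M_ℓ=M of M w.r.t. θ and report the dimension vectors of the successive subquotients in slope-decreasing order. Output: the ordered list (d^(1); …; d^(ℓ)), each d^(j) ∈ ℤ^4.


Via rank(M_{q-1}∘⋯∘M_p): M ≅ I[1,2], I[1,3], I[1,4], I[2,2], I[3,4].
μ_θ-semistable layers: μ^(1)=13/2; μ^(2)=5; μ^(3)=3; μ^(4)=-7/4; μ^(5)=-10

((1, 1, 0, 0); (0, 1, 0, 0); (1, 1, 1, 0); (1, 1, 1, 1); (0, 0, 1, 1))


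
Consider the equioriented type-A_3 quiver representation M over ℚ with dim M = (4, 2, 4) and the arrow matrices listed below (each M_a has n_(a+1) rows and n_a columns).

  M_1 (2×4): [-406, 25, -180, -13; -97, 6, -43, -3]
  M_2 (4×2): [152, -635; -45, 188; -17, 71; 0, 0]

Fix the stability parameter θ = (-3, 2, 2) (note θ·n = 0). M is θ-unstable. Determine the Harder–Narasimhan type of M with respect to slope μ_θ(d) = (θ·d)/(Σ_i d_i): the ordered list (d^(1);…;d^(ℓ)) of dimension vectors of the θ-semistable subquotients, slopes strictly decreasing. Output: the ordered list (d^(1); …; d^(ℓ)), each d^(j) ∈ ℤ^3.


Barcode: M ≅ I[1,1]^2, I[1,3]^2, I[3,3]^2. HN layers by μ_θ (2 steps, strictly decreasing):
  μ^(1)=2; μ^(2)=-3

((0, 2, 4); (4, 0, 0))


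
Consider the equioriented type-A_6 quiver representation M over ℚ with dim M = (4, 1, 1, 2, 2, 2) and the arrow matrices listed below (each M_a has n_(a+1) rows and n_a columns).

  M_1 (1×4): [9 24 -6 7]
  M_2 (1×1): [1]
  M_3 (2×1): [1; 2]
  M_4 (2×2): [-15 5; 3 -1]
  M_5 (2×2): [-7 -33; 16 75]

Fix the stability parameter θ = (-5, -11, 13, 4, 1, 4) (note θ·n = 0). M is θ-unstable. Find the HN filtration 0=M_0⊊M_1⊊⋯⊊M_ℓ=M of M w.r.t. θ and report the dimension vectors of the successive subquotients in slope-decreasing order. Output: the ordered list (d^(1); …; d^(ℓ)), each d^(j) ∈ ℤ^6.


Via rank(M_{q-1}∘⋯∘M_p): M ≅ I[1,1]^3, I[1,6], I[4,4], I[5,6].
μ_θ-semistable layers: μ^(1)=11/2; μ^(2)=4; μ^(3)=1; μ^(4)=-5; μ^(5)=-8

((0, 0, 1, 1, 1, 1); (0, 0, 0, 1, 0, 1); (0, 0, 0, 0, 1, 0); (3, 0, 0, 0, 0, 0); (1, 1, 0, 0, 0, 0))


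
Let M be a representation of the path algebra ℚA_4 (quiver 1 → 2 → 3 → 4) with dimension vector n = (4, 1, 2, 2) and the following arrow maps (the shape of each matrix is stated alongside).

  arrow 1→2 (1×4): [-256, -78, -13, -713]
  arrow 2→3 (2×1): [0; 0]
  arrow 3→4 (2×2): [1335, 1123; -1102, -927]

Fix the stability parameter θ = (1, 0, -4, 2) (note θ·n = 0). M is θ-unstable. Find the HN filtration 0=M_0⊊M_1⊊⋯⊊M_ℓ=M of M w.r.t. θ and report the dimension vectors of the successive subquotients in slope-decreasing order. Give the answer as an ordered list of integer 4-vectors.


Barcode: M ≅ I[1,1]^3, I[1,2], I[3,4]^2. HN layers by μ_θ (4 steps, strictly decreasing):
  μ^(1)=2; μ^(2)=1; μ^(3)=1/2; μ^(4)=-4

((0, 0, 0, 2); (3, 0, 0, 0); (1, 1, 0, 0); (0, 0, 2, 0))


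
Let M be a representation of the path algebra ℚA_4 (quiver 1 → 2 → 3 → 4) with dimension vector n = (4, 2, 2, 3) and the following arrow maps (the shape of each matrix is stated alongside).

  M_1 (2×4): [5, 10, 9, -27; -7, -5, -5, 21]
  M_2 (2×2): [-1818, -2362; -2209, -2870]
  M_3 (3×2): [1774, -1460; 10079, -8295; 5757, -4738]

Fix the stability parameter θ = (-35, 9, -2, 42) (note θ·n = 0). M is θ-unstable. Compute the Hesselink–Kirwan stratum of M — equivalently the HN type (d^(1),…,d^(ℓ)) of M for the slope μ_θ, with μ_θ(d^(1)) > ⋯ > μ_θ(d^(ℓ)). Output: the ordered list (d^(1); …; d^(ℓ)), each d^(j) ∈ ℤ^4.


Barcode: M ≅ I[1,1]^2, I[1,4]^2, I[4,4]. HN layers by μ_θ (3 steps, strictly decreasing):
  μ^(1)=42; μ^(2)=7/2; μ^(3)=-35

((0, 0, 0, 3); (0, 2, 2, 0); (4, 0, 0, 0))


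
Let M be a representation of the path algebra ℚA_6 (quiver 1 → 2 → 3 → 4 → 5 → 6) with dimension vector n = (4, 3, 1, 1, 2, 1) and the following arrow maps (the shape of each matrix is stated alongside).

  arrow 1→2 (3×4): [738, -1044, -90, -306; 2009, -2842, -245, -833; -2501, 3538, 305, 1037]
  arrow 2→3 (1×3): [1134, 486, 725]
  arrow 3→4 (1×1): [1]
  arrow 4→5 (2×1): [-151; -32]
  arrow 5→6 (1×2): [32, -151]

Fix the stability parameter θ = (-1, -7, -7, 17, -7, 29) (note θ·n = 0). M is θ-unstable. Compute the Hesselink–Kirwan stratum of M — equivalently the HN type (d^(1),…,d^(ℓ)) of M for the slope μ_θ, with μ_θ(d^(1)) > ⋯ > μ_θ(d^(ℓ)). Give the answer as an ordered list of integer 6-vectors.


Barcode: M ≅ I[1,1]^3, I[1,5], I[2,2]^2, I[5,6]. HN layers by μ_θ (5 steps, strictly decreasing):
  μ^(1)=29; μ^(2)=5; μ^(3)=-1; μ^(4)=-5; μ^(5)=-7

((0, 0, 0, 0, 0, 1); (0, 0, 0, 1, 1, 0); (3, 0, 0, 0, 0, 0); (1, 1, 1, 0, 0, 0); (0, 2, 0, 0, 1, 0))


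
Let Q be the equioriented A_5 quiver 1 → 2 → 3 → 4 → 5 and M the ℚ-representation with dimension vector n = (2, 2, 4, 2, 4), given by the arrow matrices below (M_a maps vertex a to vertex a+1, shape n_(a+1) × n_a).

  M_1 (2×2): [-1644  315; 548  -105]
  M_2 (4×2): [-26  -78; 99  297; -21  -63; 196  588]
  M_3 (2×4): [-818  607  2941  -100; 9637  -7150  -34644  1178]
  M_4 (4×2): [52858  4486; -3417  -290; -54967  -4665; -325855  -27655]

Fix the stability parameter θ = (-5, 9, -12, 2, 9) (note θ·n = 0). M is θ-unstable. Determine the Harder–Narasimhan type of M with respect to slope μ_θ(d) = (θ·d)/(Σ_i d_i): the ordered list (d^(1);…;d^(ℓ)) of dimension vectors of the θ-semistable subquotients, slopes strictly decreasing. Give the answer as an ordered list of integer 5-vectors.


Interval decomposition of M: I[1,1], I[1,2], I[2,3], I[3,3], I[3,5]^2, I[5,5]^2.
HN type (ℓ=5): μ^(1)=9; μ^(2)=2; μ^(3)=-3/2; μ^(4)=-5; μ^(5)=-12

((0, 1, 0, 0, 4); (0, 0, 0, 2, 0); (0, 1, 1, 0, 0); (2, 0, 0, 0, 0); (0, 0, 3, 0, 0))


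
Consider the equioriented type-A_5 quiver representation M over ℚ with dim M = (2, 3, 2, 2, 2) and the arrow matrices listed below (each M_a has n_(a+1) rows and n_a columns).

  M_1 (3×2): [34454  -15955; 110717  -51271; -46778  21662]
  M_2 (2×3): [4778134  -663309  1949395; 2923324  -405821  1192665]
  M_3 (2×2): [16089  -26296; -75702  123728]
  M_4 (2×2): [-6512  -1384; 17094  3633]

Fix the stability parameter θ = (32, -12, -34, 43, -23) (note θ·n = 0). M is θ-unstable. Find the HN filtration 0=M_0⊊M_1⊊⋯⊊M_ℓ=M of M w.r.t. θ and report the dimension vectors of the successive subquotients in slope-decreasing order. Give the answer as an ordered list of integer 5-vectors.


Interval decomposition of M: I[1,3], I[1,4], I[2,2], I[4,5], I[5,5].
HN type (ℓ=5): μ^(1)=43; μ^(2)=10; μ^(3)=-14/3; μ^(4)=-12; μ^(5)=-23

((0, 0, 0, 1, 0); (0, 0, 0, 1, 1); (2, 2, 2, 0, 0); (0, 1, 0, 0, 0); (0, 0, 0, 0, 1))


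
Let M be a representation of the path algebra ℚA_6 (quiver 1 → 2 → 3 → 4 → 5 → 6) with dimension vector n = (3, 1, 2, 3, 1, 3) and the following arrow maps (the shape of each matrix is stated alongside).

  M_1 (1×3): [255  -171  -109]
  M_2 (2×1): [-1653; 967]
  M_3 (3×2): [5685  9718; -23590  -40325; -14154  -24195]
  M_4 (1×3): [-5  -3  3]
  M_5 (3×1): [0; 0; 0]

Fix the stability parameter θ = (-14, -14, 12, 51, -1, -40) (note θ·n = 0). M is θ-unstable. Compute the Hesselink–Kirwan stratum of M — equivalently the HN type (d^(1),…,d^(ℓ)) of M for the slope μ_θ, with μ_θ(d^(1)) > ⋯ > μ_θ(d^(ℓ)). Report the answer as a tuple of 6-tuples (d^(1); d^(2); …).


Via rank(M_{q-1}∘⋯∘M_p): M ≅ I[1,1]^2, I[1,5], I[3,4], I[4,4], I[6,6]^3.
μ_θ-semistable layers: μ^(1)=51; μ^(2)=25; μ^(3)=12; μ^(4)=-14; μ^(5)=-40

((0, 0, 0, 2, 0, 0); (0, 0, 0, 1, 1, 0); (0, 0, 2, 0, 0, 0); (3, 1, 0, 0, 0, 0); (0, 0, 0, 0, 0, 3))


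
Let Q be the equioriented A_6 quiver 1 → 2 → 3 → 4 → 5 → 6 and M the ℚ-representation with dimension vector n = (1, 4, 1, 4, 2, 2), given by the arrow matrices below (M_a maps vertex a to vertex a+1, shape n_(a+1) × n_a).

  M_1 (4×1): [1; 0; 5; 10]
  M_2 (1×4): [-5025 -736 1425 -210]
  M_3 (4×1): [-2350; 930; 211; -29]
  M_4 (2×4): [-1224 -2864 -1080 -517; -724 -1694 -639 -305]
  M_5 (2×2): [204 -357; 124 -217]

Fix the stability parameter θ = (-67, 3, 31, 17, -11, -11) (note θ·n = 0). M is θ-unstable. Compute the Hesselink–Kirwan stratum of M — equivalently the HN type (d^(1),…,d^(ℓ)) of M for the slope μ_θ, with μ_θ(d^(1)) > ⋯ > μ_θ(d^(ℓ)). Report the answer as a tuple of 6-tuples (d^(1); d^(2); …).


Via rank(M_{q-1}∘⋯∘M_p): M ≅ I[1,2], I[2,2]^2, I[2,5], I[4,4]^2, I[4,6], I[6,6].
μ_θ-semistable layers: μ^(1)=17; μ^(2)=37/3; μ^(3)=3; μ^(4)=-5/3; μ^(5)=-11; μ^(6)=-67

((0, 0, 0, 2, 0, 0); (0, 0, 1, 1, 1, 0); (0, 4, 0, 0, 0, 0); (0, 0, 0, 1, 1, 1); (0, 0, 0, 0, 0, 1); (1, 0, 0, 0, 0, 0))


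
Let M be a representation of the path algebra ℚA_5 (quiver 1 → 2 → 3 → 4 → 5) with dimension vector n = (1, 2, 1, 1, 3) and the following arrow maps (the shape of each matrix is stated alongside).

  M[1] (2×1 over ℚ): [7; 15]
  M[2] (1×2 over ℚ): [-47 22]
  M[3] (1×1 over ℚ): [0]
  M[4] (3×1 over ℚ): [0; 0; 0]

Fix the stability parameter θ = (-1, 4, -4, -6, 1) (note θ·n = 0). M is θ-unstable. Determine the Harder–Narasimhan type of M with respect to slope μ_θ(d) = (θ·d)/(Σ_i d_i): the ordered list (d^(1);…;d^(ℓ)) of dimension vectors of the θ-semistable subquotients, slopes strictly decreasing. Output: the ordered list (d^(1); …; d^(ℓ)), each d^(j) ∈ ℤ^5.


Barcode: M ≅ I[1,3], I[2,2], I[4,4], I[5,5]^3. HN layers by μ_θ (5 steps, strictly decreasing):
  μ^(1)=4; μ^(2)=1; μ^(3)=0; μ^(4)=-1; μ^(5)=-6

((0, 1, 0, 0, 0); (0, 0, 0, 0, 3); (0, 1, 1, 0, 0); (1, 0, 0, 0, 0); (0, 0, 0, 1, 0))


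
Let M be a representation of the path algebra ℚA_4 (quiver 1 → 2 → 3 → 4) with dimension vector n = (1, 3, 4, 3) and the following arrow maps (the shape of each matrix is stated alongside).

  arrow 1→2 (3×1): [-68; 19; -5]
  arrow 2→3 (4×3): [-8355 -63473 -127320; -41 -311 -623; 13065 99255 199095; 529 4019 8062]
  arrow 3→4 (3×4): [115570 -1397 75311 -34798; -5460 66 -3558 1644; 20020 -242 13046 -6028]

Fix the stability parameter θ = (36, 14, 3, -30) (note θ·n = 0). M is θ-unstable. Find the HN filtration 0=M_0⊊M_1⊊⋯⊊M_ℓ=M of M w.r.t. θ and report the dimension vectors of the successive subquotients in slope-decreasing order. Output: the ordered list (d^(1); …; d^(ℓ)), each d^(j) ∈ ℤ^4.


Via rank(M_{q-1}∘⋯∘M_p): M ≅ I[1,3], I[2,2], I[2,3], I[3,3], I[3,4], I[4,4]^2.
μ_θ-semistable layers: μ^(1)=53/3; μ^(2)=14; μ^(3)=17/2; μ^(4)=3; μ^(5)=-27/2; μ^(6)=-30

((1, 1, 1, 0); (0, 1, 0, 0); (0, 1, 1, 0); (0, 0, 1, 0); (0, 0, 1, 1); (0, 0, 0, 2))


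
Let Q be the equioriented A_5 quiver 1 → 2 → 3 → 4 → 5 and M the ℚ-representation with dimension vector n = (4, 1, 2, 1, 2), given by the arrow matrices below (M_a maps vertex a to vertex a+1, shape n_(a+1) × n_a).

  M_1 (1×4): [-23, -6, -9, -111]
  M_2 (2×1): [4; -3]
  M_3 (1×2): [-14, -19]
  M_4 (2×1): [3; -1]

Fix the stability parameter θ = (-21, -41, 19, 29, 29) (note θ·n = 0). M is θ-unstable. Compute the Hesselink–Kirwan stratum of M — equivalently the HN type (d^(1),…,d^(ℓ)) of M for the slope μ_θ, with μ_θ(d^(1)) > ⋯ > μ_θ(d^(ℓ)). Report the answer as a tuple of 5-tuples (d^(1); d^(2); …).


Via rank(M_{q-1}∘⋯∘M_p): M ≅ I[1,1]^3, I[1,5], I[3,3], I[5,5].
μ_θ-semistable layers: μ^(1)=29; μ^(2)=19; μ^(3)=-21; μ^(4)=-31

((0, 0, 0, 1, 2); (0, 0, 2, 0, 0); (3, 0, 0, 0, 0); (1, 1, 0, 0, 0))


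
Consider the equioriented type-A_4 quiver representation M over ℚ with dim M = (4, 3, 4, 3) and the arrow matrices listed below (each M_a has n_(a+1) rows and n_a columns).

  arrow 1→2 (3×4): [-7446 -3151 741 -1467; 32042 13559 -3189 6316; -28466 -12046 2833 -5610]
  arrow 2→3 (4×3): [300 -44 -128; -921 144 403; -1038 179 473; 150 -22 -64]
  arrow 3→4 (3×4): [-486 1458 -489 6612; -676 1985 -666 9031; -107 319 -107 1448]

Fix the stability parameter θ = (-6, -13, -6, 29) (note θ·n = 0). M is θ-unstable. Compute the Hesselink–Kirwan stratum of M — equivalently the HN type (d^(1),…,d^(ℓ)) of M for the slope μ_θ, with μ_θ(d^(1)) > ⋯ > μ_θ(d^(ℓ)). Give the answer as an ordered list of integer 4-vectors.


Barcode: M ≅ I[1,1], I[1,2], I[1,4]^2, I[3,3], I[3,4]. HN layers by μ_θ (3 steps, strictly decreasing):
  μ^(1)=29; μ^(2)=-6; μ^(3)=-19/2

((0, 0, 0, 3); (1, 0, 4, 0); (3, 3, 0, 0))


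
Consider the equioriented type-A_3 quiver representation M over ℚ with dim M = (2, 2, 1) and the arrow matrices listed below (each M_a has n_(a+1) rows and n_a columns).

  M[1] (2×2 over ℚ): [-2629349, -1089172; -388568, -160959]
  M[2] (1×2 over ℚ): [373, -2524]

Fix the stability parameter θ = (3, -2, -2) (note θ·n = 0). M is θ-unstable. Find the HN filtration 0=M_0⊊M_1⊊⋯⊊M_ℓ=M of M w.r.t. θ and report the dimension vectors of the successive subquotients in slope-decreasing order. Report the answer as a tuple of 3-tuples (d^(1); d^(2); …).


Via rank(M_{q-1}∘⋯∘M_p): M ≅ I[1,2], I[1,3].
μ_θ-semistable layers: μ^(1)=1/2; μ^(2)=-1/3

((1, 1, 0); (1, 1, 1))


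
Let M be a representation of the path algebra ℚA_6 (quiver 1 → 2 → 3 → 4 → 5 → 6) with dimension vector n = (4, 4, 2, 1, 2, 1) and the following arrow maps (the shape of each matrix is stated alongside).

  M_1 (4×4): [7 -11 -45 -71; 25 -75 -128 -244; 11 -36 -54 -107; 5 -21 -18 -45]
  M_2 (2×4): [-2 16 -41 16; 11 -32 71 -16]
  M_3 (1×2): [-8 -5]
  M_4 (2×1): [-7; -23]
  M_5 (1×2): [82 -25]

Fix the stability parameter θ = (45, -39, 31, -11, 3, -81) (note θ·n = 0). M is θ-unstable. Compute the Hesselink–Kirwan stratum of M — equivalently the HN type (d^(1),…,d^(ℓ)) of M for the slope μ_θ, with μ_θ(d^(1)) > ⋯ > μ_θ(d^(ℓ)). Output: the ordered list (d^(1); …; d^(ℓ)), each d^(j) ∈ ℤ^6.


Interval decomposition of M: I[1,2]^2, I[1,3], I[1,6], I[5,5].
HN type (ℓ=3): μ^(1)=31; μ^(2)=3; μ^(3)=-26/3

((0, 0, 1, 0, 0, 0); (3, 3, 0, 0, 1, 0); (1, 1, 1, 1, 1, 1))


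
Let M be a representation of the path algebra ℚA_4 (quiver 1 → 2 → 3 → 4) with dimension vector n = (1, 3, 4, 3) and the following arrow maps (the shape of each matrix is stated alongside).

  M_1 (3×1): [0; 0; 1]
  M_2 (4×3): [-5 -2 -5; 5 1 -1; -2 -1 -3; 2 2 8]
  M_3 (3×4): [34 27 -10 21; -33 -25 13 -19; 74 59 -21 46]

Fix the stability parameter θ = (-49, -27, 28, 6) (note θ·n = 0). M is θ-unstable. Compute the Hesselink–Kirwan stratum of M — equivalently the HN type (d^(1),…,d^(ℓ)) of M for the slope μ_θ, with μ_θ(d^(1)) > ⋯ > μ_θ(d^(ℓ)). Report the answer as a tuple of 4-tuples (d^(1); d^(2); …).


Barcode: M ≅ I[1,4], I[2,4]^2, I[3,3]. HN layers by μ_θ (4 steps, strictly decreasing):
  μ^(1)=28; μ^(2)=17; μ^(3)=-27; μ^(4)=-49

((0, 0, 1, 0); (0, 0, 3, 3); (0, 3, 0, 0); (1, 0, 0, 0))


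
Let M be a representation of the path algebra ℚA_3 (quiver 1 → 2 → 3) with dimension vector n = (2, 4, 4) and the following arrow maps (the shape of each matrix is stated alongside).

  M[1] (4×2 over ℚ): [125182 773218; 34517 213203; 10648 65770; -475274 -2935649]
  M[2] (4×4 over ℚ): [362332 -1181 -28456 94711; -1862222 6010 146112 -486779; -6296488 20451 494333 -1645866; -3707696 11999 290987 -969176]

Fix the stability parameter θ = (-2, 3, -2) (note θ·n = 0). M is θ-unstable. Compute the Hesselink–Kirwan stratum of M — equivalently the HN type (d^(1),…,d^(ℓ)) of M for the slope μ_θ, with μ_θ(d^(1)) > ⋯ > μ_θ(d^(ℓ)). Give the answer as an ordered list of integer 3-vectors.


Barcode: M ≅ I[1,3]^2, I[2,3]^2. HN layers by μ_θ (2 steps, strictly decreasing):
  μ^(1)=1/2; μ^(2)=-2

((0, 4, 4); (2, 0, 0))


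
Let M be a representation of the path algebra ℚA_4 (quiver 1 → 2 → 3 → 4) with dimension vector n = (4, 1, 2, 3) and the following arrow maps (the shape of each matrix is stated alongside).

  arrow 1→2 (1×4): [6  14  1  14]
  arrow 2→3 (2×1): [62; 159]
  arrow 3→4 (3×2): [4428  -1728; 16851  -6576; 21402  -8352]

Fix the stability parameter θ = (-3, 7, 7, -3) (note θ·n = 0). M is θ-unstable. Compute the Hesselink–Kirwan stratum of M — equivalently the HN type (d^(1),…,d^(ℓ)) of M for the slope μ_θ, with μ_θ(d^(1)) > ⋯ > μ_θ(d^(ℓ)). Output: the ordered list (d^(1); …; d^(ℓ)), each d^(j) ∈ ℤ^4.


Barcode: M ≅ I[1,1]^3, I[1,4], I[3,3], I[4,4]^2. HN layers by μ_θ (3 steps, strictly decreasing):
  μ^(1)=7; μ^(2)=11/3; μ^(3)=-3

((0, 0, 1, 0); (0, 1, 1, 1); (4, 0, 0, 2))


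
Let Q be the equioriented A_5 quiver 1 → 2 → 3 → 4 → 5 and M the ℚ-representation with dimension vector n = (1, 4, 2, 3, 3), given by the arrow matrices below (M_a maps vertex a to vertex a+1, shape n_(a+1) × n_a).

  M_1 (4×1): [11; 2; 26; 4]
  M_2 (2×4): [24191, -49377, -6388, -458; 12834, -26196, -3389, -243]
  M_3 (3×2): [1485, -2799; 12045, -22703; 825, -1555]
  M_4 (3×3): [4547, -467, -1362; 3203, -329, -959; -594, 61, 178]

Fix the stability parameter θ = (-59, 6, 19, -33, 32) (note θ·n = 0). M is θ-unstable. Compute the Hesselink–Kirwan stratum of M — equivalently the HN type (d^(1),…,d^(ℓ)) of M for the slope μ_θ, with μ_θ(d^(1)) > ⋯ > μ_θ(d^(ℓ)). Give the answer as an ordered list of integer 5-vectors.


Via rank(M_{q-1}∘⋯∘M_p): M ≅ I[1,5], I[2,2]^2, I[2,3], I[4,5]^2.
μ_θ-semistable layers: μ^(1)=32; μ^(2)=19; μ^(3)=6; μ^(4)=-8/3; μ^(5)=-33; μ^(6)=-59

((0, 0, 0, 0, 3); (0, 0, 1, 0, 0); (0, 3, 0, 0, 0); (0, 1, 1, 1, 0); (0, 0, 0, 2, 0); (1, 0, 0, 0, 0))


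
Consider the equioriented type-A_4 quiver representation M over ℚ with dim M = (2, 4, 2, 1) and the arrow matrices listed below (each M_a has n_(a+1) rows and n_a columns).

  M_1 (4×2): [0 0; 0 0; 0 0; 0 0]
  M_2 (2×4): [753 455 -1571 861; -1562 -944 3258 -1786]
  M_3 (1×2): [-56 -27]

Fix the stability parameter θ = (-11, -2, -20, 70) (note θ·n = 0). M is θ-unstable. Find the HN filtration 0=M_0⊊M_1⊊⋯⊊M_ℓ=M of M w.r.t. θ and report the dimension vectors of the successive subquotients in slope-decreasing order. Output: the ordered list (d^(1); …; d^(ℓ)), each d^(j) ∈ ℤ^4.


Via rank(M_{q-1}∘⋯∘M_p): M ≅ I[1,1]^2, I[2,2]^2, I[2,3], I[2,4].
μ_θ-semistable layers: μ^(1)=70; μ^(2)=-2; μ^(3)=-11

((0, 0, 0, 1); (0, 2, 0, 0); (2, 2, 2, 0))


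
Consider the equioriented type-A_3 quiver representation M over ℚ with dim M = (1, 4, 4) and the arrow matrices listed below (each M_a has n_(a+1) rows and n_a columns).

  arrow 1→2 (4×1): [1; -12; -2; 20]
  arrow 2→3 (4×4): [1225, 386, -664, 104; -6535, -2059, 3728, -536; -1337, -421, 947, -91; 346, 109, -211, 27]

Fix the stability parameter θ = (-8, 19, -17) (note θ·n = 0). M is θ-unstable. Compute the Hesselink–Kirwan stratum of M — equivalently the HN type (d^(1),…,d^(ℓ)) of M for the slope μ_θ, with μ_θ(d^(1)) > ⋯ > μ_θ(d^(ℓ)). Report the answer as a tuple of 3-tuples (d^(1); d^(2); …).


Barcode: M ≅ I[1,3], I[2,2], I[2,3]^2, I[3,3]. HN layers by μ_θ (4 steps, strictly decreasing):
  μ^(1)=19; μ^(2)=1; μ^(3)=-8; μ^(4)=-17

((0, 1, 0); (0, 3, 3); (1, 0, 0); (0, 0, 1))


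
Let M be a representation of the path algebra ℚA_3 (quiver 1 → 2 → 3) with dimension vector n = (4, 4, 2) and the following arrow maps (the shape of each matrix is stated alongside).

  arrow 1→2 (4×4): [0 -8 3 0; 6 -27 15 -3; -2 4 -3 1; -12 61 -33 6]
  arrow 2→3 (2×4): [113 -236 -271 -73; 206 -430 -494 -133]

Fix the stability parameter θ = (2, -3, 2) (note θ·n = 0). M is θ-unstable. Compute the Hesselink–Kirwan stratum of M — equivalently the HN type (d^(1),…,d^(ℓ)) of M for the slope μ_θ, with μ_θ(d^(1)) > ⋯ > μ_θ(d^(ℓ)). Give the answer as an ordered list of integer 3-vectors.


Via rank(M_{q-1}∘⋯∘M_p): M ≅ I[1,1], I[1,2], I[1,3]^2, I[2,2].
μ_θ-semistable layers: μ^(1)=2; μ^(2)=-1/2; μ^(3)=-3

((1, 0, 2); (3, 3, 0); (0, 1, 0))


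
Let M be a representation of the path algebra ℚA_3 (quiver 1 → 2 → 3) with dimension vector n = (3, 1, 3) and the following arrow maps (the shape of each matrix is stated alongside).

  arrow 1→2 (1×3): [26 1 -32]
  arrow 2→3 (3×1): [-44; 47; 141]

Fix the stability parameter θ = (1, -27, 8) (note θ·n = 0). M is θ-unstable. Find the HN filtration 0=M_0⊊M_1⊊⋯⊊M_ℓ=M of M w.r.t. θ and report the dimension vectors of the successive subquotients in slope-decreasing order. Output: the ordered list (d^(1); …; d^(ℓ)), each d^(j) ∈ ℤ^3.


Interval decomposition of M: I[1,1]^2, I[1,3], I[3,3]^2.
HN type (ℓ=3): μ^(1)=8; μ^(2)=1; μ^(3)=-13

((0, 0, 3); (2, 0, 0); (1, 1, 0))


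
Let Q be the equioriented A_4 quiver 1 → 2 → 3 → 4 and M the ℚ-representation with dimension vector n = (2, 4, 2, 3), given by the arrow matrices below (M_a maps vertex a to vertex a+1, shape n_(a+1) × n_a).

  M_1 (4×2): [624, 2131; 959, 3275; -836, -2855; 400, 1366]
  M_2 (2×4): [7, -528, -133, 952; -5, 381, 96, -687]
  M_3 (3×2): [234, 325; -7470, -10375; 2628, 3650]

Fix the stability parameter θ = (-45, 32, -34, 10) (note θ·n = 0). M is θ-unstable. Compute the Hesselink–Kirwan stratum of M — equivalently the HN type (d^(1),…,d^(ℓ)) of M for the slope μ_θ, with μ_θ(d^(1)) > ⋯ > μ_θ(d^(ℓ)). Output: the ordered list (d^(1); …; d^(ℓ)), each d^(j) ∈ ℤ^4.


Interval decomposition of M: I[1,2], I[1,4], I[2,2], I[2,3], I[4,4]^2.
HN type (ℓ=4): μ^(1)=32; μ^(2)=10; μ^(3)=-1; μ^(4)=-45

((0, 2, 0, 0); (0, 0, 0, 3); (0, 2, 2, 0); (2, 0, 0, 0))


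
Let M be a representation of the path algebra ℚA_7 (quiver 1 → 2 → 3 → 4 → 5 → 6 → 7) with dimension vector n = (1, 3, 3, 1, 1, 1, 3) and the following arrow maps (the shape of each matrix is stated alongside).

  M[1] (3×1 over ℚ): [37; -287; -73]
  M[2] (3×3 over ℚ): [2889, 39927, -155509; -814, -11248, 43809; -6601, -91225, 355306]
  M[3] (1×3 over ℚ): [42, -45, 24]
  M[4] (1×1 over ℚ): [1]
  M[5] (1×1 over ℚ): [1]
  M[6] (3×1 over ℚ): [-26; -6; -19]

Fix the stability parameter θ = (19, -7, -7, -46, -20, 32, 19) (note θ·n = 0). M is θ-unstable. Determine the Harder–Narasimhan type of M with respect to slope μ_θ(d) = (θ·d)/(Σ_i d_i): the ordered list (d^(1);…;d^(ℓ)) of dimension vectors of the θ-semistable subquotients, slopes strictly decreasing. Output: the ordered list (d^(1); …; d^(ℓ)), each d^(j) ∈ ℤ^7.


Barcode: M ≅ I[1,7], I[2,2], I[2,3], I[3,3], I[7,7]^2. HN layers by μ_θ (4 steps, strictly decreasing):
  μ^(1)=51/2; μ^(2)=19; μ^(3)=-7; μ^(4)=-61/5

((0, 0, 0, 0, 0, 1, 1); (0, 0, 0, 0, 0, 0, 2); (0, 2, 2, 0, 0, 0, 0); (1, 1, 1, 1, 1, 0, 0))


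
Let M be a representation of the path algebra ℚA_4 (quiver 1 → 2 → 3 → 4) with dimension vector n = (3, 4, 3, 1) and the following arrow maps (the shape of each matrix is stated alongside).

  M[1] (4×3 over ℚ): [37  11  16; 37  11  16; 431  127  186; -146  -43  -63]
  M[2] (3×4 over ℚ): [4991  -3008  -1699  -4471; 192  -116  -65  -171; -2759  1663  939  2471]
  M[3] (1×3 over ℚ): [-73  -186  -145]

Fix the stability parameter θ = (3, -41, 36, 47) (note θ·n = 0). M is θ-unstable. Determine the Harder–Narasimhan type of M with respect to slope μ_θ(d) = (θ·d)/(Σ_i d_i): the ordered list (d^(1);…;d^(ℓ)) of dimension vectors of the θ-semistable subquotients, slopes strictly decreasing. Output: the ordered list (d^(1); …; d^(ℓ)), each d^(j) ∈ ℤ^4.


Interval decomposition of M: I[1,1], I[1,3], I[1,4], I[2,2], I[2,3].
HN type (ℓ=5): μ^(1)=47; μ^(2)=36; μ^(3)=3; μ^(4)=-19; μ^(5)=-41

((0, 0, 0, 1); (0, 0, 3, 0); (1, 0, 0, 0); (2, 2, 0, 0); (0, 2, 0, 0))


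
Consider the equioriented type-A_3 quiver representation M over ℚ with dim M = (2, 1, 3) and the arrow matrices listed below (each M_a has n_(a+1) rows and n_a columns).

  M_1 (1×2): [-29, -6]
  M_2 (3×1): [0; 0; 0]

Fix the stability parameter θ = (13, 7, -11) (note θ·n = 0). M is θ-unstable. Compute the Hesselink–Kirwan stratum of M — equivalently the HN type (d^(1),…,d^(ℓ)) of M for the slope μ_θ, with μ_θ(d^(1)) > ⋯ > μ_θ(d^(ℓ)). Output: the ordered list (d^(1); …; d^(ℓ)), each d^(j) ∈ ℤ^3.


Barcode: M ≅ I[1,1], I[1,2], I[3,3]^3. HN layers by μ_θ (3 steps, strictly decreasing):
  μ^(1)=13; μ^(2)=10; μ^(3)=-11

((1, 0, 0); (1, 1, 0); (0, 0, 3))


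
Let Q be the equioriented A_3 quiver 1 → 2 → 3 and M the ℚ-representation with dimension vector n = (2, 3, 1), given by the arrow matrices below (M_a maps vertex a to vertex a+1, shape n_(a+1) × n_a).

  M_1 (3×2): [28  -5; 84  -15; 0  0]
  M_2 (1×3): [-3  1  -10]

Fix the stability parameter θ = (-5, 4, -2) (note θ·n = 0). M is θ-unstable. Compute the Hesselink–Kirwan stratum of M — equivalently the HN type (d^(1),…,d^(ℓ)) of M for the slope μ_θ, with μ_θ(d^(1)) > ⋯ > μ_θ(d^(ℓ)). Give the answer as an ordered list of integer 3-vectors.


Interval decomposition of M: I[1,1], I[1,2], I[2,2], I[2,3].
HN type (ℓ=3): μ^(1)=4; μ^(2)=1; μ^(3)=-5

((0, 2, 0); (0, 1, 1); (2, 0, 0))


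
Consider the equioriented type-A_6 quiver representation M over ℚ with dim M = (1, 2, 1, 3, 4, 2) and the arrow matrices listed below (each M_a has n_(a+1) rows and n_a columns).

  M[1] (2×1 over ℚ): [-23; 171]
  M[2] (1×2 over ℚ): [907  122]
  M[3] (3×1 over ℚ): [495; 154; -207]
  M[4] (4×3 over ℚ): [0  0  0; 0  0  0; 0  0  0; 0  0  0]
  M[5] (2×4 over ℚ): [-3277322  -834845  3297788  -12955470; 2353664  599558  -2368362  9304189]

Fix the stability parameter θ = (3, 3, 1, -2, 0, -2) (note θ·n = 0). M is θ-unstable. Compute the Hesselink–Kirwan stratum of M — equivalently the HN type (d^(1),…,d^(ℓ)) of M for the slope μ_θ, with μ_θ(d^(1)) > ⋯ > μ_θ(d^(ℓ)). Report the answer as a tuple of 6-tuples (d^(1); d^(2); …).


Via rank(M_{q-1}∘⋯∘M_p): M ≅ I[1,4], I[2,2], I[4,4]^2, I[5,5]^2, I[5,6]^2.
μ_θ-semistable layers: μ^(1)=3; μ^(2)=5/4; μ^(3)=0; μ^(4)=-1; μ^(5)=-2

((0, 1, 0, 0, 0, 0); (1, 1, 1, 1, 0, 0); (0, 0, 0, 0, 2, 0); (0, 0, 0, 0, 2, 2); (0, 0, 0, 2, 0, 0))


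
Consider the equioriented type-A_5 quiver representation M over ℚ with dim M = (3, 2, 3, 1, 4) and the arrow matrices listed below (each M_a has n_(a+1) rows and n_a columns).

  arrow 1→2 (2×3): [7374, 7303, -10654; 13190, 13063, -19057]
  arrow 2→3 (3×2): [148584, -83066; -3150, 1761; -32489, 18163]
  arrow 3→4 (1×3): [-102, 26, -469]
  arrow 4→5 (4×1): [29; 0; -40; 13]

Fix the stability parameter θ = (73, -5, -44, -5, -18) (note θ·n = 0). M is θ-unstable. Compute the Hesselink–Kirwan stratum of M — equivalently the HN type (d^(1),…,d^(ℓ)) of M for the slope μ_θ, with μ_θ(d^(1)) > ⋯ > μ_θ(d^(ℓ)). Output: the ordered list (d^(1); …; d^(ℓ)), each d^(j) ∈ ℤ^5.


Interval decomposition of M: I[1,1], I[1,3], I[1,5], I[3,3], I[5,5]^3.
HN type (ℓ=5): μ^(1)=73; μ^(2)=8; μ^(3)=1/5; μ^(4)=-18; μ^(5)=-44

((1, 0, 0, 0, 0); (1, 1, 1, 0, 0); (1, 1, 1, 1, 1); (0, 0, 0, 0, 3); (0, 0, 1, 0, 0))


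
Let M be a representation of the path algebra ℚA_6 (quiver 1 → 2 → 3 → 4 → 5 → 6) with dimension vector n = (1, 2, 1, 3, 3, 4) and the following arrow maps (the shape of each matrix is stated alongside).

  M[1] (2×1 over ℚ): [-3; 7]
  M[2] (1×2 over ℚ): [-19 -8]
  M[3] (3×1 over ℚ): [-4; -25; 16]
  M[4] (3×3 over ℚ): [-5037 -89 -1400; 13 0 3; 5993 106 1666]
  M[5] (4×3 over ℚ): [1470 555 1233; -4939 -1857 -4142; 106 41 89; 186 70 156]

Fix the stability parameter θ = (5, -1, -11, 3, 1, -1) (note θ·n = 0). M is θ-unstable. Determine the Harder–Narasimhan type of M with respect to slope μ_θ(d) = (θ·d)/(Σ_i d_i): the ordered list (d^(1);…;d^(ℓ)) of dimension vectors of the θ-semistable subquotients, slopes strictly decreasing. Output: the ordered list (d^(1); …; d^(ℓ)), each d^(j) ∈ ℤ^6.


Via rank(M_{q-1}∘⋯∘M_p): M ≅ I[1,6], I[2,2], I[4,6]^2, I[6,6].
μ_θ-semistable layers: μ^(1)=1; μ^(2)=-1; μ^(3)=-7/3

((0, 0, 0, 3, 3, 3); (0, 1, 0, 0, 0, 1); (1, 1, 1, 0, 0, 0))


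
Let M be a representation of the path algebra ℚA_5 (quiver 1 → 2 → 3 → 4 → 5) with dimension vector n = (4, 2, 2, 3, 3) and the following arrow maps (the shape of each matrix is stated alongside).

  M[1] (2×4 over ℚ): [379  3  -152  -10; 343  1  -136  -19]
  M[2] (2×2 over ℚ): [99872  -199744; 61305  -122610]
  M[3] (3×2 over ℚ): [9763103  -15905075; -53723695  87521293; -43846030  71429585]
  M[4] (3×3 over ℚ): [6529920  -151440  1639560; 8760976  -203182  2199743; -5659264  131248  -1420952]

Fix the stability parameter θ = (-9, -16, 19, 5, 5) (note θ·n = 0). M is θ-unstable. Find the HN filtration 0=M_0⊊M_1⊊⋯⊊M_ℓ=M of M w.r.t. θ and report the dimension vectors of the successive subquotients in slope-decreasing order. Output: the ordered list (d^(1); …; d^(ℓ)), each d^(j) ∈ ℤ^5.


Via rank(M_{q-1}∘⋯∘M_p): M ≅ I[1,1]^2, I[1,2], I[1,5], I[3,4], I[4,4], I[5,5]^2.
μ_θ-semistable layers: μ^(1)=12; μ^(2)=29/3; μ^(3)=5; μ^(4)=-9; μ^(5)=-25/2

((0, 0, 1, 1, 0); (0, 0, 1, 1, 1); (0, 0, 0, 1, 2); (2, 0, 0, 0, 0); (2, 2, 0, 0, 0))


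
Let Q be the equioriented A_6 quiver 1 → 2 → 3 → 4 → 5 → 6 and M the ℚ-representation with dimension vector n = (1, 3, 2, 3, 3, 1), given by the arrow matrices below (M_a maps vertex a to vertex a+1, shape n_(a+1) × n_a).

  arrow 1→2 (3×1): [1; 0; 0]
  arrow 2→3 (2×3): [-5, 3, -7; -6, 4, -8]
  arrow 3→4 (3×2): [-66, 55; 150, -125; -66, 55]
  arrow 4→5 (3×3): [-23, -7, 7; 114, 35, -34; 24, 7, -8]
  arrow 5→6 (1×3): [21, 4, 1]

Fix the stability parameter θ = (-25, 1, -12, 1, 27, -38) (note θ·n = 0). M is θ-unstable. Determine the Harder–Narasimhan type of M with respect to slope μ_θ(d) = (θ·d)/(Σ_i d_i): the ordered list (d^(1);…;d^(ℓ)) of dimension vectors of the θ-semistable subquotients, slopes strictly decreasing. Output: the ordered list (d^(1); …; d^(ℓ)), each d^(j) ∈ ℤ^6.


Barcode: M ≅ I[1,3], I[2,2], I[2,5], I[4,4], I[4,6], I[5,5]. HN layers by μ_θ (5 steps, strictly decreasing):
  μ^(1)=27; μ^(2)=1; μ^(3)=-10/3; μ^(4)=-11/2; μ^(5)=-25

((0, 0, 0, 0, 2, 0); (0, 1, 0, 2, 0, 0); (0, 0, 0, 1, 1, 1); (0, 2, 2, 0, 0, 0); (1, 0, 0, 0, 0, 0))


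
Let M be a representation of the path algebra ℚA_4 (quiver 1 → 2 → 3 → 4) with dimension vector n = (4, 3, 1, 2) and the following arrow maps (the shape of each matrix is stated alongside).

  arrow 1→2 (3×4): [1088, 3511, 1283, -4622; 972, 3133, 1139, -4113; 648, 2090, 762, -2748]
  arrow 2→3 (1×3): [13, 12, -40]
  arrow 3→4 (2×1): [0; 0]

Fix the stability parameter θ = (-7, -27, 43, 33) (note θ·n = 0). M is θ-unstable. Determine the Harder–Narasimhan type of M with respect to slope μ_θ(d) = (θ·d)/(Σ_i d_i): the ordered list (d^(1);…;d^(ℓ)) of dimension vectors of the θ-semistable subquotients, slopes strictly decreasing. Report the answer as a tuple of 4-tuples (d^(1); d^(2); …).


Barcode: M ≅ I[1,1], I[1,2]^2, I[1,3], I[4,4]^2. HN layers by μ_θ (4 steps, strictly decreasing):
  μ^(1)=43; μ^(2)=33; μ^(3)=-7; μ^(4)=-17

((0, 0, 1, 0); (0, 0, 0, 2); (1, 0, 0, 0); (3, 3, 0, 0))


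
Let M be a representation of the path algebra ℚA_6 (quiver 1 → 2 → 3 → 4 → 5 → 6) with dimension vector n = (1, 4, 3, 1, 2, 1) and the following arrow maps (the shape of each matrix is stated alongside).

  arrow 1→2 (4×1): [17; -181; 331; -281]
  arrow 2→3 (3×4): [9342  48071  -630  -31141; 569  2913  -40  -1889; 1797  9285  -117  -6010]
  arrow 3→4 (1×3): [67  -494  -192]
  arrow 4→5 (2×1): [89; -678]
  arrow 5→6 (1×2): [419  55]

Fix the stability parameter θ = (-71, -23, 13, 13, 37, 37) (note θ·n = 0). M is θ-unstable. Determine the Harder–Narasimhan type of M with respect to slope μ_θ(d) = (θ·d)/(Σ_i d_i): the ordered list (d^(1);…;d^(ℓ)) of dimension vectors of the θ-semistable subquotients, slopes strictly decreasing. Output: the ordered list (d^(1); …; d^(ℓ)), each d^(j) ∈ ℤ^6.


Via rank(M_{q-1}∘⋯∘M_p): M ≅ I[1,6], I[2,2], I[2,3]^2, I[5,5].
μ_θ-semistable layers: μ^(1)=37; μ^(2)=13; μ^(3)=-23; μ^(4)=-71

((0, 0, 0, 0, 2, 1); (0, 0, 3, 1, 0, 0); (0, 4, 0, 0, 0, 0); (1, 0, 0, 0, 0, 0))


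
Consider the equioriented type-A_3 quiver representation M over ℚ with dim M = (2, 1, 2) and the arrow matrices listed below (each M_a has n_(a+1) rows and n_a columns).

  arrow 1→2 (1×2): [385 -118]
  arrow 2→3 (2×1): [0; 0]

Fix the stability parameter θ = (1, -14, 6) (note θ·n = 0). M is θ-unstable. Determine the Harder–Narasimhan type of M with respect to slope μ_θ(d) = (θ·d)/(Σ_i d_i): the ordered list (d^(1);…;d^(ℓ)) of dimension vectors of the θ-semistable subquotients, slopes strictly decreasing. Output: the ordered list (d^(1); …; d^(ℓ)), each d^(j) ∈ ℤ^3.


Barcode: M ≅ I[1,1], I[1,2], I[3,3]^2. HN layers by μ_θ (3 steps, strictly decreasing):
  μ^(1)=6; μ^(2)=1; μ^(3)=-13/2

((0, 0, 2); (1, 0, 0); (1, 1, 0))


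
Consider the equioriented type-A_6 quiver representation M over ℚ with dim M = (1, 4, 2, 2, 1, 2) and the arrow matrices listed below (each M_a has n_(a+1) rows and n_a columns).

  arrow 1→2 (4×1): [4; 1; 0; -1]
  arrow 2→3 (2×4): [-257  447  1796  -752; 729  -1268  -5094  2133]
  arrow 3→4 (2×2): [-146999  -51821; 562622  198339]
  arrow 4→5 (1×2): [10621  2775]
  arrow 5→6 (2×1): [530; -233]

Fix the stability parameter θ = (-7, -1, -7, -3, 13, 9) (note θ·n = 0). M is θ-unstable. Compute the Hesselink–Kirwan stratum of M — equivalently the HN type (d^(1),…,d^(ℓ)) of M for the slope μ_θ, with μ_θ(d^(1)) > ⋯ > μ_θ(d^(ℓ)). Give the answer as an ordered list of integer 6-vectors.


Barcode: M ≅ I[1,6], I[2,2]^2, I[2,4], I[6,6]. HN layers by μ_θ (6 steps, strictly decreasing):
  μ^(1)=11; μ^(2)=9; μ^(3)=-1; μ^(4)=-3; μ^(5)=-4; μ^(6)=-7

((0, 0, 0, 0, 1, 1); (0, 0, 0, 0, 0, 1); (0, 2, 0, 0, 0, 0); (0, 0, 0, 2, 0, 0); (0, 2, 2, 0, 0, 0); (1, 0, 0, 0, 0, 0))


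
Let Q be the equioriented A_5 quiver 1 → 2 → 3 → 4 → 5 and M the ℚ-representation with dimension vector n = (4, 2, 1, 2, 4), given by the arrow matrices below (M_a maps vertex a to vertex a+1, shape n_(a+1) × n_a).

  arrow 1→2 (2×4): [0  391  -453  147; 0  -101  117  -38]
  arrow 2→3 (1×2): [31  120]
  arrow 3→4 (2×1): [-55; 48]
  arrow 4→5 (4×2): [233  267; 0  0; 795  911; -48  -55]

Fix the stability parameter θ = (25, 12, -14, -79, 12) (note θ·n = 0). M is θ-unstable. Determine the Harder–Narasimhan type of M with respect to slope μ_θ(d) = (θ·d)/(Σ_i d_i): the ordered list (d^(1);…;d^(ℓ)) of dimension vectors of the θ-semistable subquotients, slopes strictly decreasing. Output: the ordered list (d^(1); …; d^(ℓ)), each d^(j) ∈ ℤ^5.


Via rank(M_{q-1}∘⋯∘M_p): M ≅ I[1,1]^2, I[1,2], I[1,5], I[4,5], I[5,5]^2.
μ_θ-semistable layers: μ^(1)=25; μ^(2)=37/2; μ^(3)=12; μ^(4)=-14; μ^(5)=-79

((2, 0, 0, 0, 0); (1, 1, 0, 0, 0); (0, 0, 0, 0, 4); (1, 1, 1, 1, 0); (0, 0, 0, 1, 0))


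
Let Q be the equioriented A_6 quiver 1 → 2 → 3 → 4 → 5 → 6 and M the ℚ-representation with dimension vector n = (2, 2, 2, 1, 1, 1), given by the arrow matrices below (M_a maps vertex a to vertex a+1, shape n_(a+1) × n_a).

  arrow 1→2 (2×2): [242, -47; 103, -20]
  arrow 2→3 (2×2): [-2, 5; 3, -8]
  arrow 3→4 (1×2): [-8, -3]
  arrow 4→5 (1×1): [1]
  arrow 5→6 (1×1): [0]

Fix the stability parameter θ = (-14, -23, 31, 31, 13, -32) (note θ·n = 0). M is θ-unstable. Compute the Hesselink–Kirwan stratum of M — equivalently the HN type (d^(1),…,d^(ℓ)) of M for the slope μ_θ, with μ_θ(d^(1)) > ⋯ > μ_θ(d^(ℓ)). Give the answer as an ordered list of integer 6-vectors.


Barcode: M ≅ I[1,3], I[1,5], I[6,6]. HN layers by μ_θ (4 steps, strictly decreasing):
  μ^(1)=31; μ^(2)=25; μ^(3)=-37/2; μ^(4)=-32

((0, 0, 1, 0, 0, 0); (0, 0, 1, 1, 1, 0); (2, 2, 0, 0, 0, 0); (0, 0, 0, 0, 0, 1))


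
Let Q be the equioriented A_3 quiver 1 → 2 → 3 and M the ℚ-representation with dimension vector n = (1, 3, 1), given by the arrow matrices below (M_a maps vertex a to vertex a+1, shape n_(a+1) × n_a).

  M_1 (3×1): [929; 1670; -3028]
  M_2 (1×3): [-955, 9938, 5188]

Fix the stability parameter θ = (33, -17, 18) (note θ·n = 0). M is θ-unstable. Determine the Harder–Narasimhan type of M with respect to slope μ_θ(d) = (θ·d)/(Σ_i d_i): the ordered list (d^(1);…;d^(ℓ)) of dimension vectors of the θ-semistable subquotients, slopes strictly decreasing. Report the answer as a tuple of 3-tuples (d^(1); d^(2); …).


Via rank(M_{q-1}∘⋯∘M_p): M ≅ I[1,3], I[2,2]^2.
μ_θ-semistable layers: μ^(1)=18; μ^(2)=8; μ^(3)=-17

((0, 0, 1); (1, 1, 0); (0, 2, 0))


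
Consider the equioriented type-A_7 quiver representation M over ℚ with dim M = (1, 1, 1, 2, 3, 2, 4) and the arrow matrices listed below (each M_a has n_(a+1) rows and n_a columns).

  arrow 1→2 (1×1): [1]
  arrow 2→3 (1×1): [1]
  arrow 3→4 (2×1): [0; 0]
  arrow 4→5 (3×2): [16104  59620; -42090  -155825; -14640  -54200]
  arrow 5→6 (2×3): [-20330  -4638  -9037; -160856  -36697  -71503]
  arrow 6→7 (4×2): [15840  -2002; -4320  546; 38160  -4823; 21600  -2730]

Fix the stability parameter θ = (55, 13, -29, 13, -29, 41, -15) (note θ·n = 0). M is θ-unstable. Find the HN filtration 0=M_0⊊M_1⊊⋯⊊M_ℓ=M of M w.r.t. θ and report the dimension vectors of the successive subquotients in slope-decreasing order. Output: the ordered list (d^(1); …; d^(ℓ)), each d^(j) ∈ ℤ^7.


Barcode: M ≅ I[1,3], I[4,4], I[4,7], I[5,5], I[5,6], I[7,7]^3. HN layers by μ_θ (5 steps, strictly decreasing):
  μ^(1)=41; μ^(2)=13; μ^(3)=-8; μ^(4)=-15; μ^(5)=-29

((0, 0, 0, 0, 0, 1, 0); (1, 1, 1, 1, 0, 1, 1); (0, 0, 0, 1, 1, 0, 0); (0, 0, 0, 0, 0, 0, 3); (0, 0, 0, 0, 2, 0, 0))


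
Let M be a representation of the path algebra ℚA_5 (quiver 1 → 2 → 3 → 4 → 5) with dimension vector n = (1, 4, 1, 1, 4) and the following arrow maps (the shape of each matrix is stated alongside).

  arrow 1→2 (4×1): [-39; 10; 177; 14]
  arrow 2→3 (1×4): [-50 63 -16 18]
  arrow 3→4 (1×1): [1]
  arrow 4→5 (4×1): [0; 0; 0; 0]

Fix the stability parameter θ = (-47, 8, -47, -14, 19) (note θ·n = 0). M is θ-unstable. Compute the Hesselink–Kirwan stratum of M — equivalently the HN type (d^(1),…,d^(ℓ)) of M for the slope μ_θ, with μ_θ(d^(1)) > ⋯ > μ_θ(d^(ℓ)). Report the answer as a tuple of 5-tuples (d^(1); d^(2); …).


Interval decomposition of M: I[1,2], I[2,2]^2, I[2,4], I[5,5]^4.
HN type (ℓ=5): μ^(1)=19; μ^(2)=8; μ^(3)=-14; μ^(4)=-39/2; μ^(5)=-47

((0, 0, 0, 0, 4); (0, 3, 0, 0, 0); (0, 0, 0, 1, 0); (0, 1, 1, 0, 0); (1, 0, 0, 0, 0))
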